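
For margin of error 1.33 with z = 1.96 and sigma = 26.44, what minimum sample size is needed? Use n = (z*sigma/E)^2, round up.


z*sigma/E = 1.96 * 26.44 / 1.33 = 18508/475 ≈ 38.964211
(z*sigma/E)^2 ≈ 1518.209702
round up: n = 1519

1519


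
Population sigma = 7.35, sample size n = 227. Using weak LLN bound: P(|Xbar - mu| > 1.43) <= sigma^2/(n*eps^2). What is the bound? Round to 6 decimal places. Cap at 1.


bound = min(1, sigma^2/(n*eps^2))
sigma^2 = 7.35^2 = 54.0225
n*eps^2 = 227 * 1.43^2 = 227 * 2.0449 = 464.1923
sigma^2/(n*eps^2) = 54.0225 / 464.1923 ≈ 0.11637957

0.116380


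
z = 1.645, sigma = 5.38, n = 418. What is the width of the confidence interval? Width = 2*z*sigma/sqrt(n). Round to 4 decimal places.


width = 2*z*sigma/sqrt(n)
2*z*sigma = 2 * 1.645 * 5.38 = 17.7002
sqrt(418) ≈ 20.445048
width = 17.7002 / 20.445048 ≈ 0.865745

0.8657


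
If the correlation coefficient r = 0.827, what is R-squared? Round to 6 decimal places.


R^2 = r^2 = (0.827)^2 = 0.683929

0.683929


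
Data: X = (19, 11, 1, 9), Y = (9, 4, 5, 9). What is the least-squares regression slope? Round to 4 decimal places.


b = sum((xi-xbar)(yi-ybar)) / sum((xi-xbar)^2)
n = 4, xbar = 40/4 = 10, ybar = 27/4 = 6.75
Sxy = sum((xi-xbar)(yi-ybar)) = 31
Sxx = sum((xi-xbar)^2) = 164
b = Sxy / Sxx = 31/164 ≈ 0.189024

0.1890


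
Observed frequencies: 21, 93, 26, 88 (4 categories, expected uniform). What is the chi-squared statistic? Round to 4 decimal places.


chi2 = sum((O-E)^2/E), E = total/4
total = 228, E = 228/4 = 57
(21 - 57)^2 / 57 = 1296 / 57 = 432/19 ≈ 22.736842
(93 - 57)^2 / 57 = 1296 / 57 = 432/19 ≈ 22.736842
(26 - 57)^2 / 57 = 961 / 57 = 961/57 ≈ 16.859649
(88 - 57)^2 / 57 = 961 / 57 = 961/57 ≈ 16.859649
chi2 = 4514/57 ≈ 79.192982

79.1930


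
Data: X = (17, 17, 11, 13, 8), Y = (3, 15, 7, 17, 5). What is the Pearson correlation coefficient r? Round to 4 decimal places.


r = sum((xi-xbar)(yi-ybar)) / sqrt(sum((xi-xbar)^2) * sum((yi-ybar)^2))
n = 5, xbar = 66/5 = 13.2, ybar = 47/5 = 9.4
Sxy = sum((xi-xbar)(yi-ybar)) = 23.6
Sxx = sum((xi-xbar)^2) = 60.8
Syy = sum((yi-ybar)^2) = 155.2
sqrt(Sxx*Syy) ≈ 97.139899
r = Sxy / sqrt(Sxx*Syy) = 23.6 / 97.139899 ≈ 0.242949

0.2429


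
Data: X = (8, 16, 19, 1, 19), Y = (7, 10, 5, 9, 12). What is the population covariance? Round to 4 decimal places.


Cov = (1/n)*sum((xi-xbar)(yi-ybar))
n = 5, xbar = 63/5 = 12.6, ybar = 43/5 = 8.6
sum((xi-xbar)(yi-ybar)) = 6.2
Cov = 6.2 / 5 = 1.24

1.2400


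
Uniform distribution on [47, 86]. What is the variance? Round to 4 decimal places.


Var = (b-a)^2 / 12
(b-a)^2 = (86 - 47)^2 = 1521
Var = 1521/12 = 126.75

126.7500


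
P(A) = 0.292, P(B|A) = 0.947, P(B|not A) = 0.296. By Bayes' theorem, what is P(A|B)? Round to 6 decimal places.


P(A|B) = P(B|A)*P(A) / P(B), P(B) = P(B|A)*P(A) + P(B|not A)*P(not A)
P(B|A)*P(A) = 0.947 * 0.292 = 0.276524
P(B|not A)*P(not A) = 0.296 * 0.708 = 0.209568
P(B) = 0.276524 + 0.209568 = 0.486092
P(A|B) = 0.276524 / 0.486092 ≈ 0.56887174

0.568872


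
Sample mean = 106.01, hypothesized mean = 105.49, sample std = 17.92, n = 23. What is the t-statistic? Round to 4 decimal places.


t = (xbar - mu0) / (s/sqrt(n))
xbar - mu0 = 106.01 - 105.49 = 0.52
sqrt(23) ≈ 4.79583152
s/sqrt(n) = 17.92 / 4.79583152 ≈ 3.73657830
t = 0.52 / 3.73657830 ≈ 0.139165

0.1392


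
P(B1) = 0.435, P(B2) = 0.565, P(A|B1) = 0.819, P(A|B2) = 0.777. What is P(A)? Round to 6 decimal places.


P(A) = P(A|B1)*P(B1) + P(A|B2)*P(B2)
P(A|B1)*P(B1) = 0.819 * 0.435 = 0.356265
P(A|B2)*P(B2) = 0.777 * 0.565 = 0.439005
P(A) = 0.356265 + 0.439005 = 0.79527

0.795270


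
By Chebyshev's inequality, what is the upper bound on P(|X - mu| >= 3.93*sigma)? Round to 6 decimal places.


P <= 1/k^2
k^2 = 3.93^2 = 15.4449
1/k^2 = 1 / 15.4449 ≈ 0.06474629

0.064746


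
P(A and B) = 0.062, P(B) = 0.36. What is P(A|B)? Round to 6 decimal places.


P(A|B) = P(A and B) / P(B) = 0.062 / 0.36 = 31/180 ≈ 0.17222222

0.172222


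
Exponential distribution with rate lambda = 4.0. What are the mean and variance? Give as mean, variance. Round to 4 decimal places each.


mean = 1/lam, var = 1/lam^2
mean = 1 / 4.0 = 0.25
lam^2 = 4.0^2 = 16
var = 1 / 16 = 0.0625

0.2500, 0.0625


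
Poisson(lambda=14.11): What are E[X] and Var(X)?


E[X] = Var(X) = lambda = 14.11

14.11, 14.11


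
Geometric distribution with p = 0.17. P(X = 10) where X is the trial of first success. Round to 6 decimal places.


P = (1-p)^(k-1) * p
(1-p)^(k-1) = 0.83^9 ≈ 0.1869403
P = 0.1869403 * 0.17 ≈ 0.03177984

0.031780


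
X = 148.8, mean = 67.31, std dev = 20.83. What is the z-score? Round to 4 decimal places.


z = (X - mu) / sigma
X - mu = 148.8 - 67.31 = 81.49
z = 81.49 / 20.83 = 8149/2083 ≈ 3.912146

3.9121


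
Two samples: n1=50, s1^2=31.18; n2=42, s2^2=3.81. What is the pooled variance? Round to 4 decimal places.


sp^2 = ((n1-1)*s1^2 + (n2-1)*s2^2)/(n1+n2-2)
(n1-1)*s1^2 = 49 * 31.18 = 1527.82
(n2-1)*s2^2 = 41 * 3.81 = 156.21
numerator = 1527.82 + 156.21 = 1684.03
n1+n2-2 = 90
sp^2 = 1684.03 / 90 = 168403/9000 ≈ 18.711444

18.7114


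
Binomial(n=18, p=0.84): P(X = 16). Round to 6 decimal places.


P = C(n,k) * p^k * (1-p)^(n-k)
C(18,16) = 153
p^k = 0.84^16 ≈ 0.06144246
(1-p)^(n-k) = 0.16^2 = 0.0256
P = 153 * 0.06144246 * 0.0256 ≈ 0.240658

0.240658


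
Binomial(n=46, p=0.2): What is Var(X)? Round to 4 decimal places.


Var = n*p*(1-p) = 46 * 0.2 * 0.8 = 7.36

7.3600


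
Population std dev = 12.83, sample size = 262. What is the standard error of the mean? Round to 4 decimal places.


SE = sigma / sqrt(n)
sqrt(262) ≈ 16.186414
SE = 12.83 / 16.186414 ≈ 0.792640

0.7926


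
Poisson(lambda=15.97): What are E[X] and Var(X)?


E[X] = Var(X) = lambda = 15.97

15.97, 15.97


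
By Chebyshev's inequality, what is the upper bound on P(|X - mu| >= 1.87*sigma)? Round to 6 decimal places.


P <= 1/k^2
k^2 = 1.87^2 = 3.4969
1/k^2 = 1 / 3.4969 ≈ 0.28596757

0.285968


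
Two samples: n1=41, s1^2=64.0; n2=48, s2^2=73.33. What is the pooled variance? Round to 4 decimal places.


sp^2 = ((n1-1)*s1^2 + (n2-1)*s2^2)/(n1+n2-2)
(n1-1)*s1^2 = 40 * 64.0 = 2560
(n2-1)*s2^2 = 47 * 73.33 = 3446.51
numerator = 2560 + 3446.51 = 6006.51
n1+n2-2 = 87
sp^2 = 6006.51 / 87 = 200217/2900 ≈ 69.040345

69.0403


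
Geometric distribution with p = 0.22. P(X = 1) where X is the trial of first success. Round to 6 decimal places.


P = (1-p)^(k-1) * p
(1-p)^(k-1) = 0.78^0 = 1
P = 1 * 0.22 = 0.22

0.220000


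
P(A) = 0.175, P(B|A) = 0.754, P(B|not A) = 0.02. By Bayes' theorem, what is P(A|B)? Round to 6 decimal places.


P(A|B) = P(B|A)*P(A) / P(B), P(B) = P(B|A)*P(A) + P(B|not A)*P(not A)
P(B|A)*P(A) = 0.754 * 0.175 = 0.13195
P(B|not A)*P(not A) = 0.02 * 0.825 = 0.0165
P(B) = 0.13195 + 0.0165 = 0.14845
P(A|B) = 0.13195 / 0.14845 = 2639/2969 ≈ 0.88885147

0.888851


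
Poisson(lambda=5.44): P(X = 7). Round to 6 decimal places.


P = e^(-lam) * lam^k / k!
e^(-5.44) ≈ 0.004339483
lam^k = 5.44^7 ≈ 140991.294466
k! = 7! = 5040
P = 0.004339483 * 140991.294466 / 5040 ≈ 0.121395

0.121395


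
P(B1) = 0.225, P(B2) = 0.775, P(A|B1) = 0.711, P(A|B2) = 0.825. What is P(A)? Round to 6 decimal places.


P(A) = P(A|B1)*P(B1) + P(A|B2)*P(B2)
P(A|B1)*P(B1) = 0.711 * 0.225 = 0.159975
P(A|B2)*P(B2) = 0.825 * 0.775 = 0.639375
P(A) = 0.159975 + 0.639375 = 0.79935

0.799350


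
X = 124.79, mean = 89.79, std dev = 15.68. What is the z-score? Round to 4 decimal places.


z = (X - mu) / sigma
X - mu = 124.79 - 89.79 = 35
z = 35 / 15.68 = 125/56 ≈ 2.232143

2.2321


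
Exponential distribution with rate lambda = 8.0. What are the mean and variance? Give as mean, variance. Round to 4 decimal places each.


mean = 1/lam, var = 1/lam^2
mean = 1 / 8.0 = 0.125
lam^2 = 8.0^2 = 64
var = 1 / 64 = 0.015625

0.1250, 0.0156


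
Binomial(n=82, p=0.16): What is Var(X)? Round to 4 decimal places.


Var = n*p*(1-p) = 82 * 0.16 * 0.84 = 11.0208

11.0208


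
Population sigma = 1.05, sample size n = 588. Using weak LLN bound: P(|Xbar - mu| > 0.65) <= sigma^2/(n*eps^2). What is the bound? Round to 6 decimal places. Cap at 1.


bound = min(1, sigma^2/(n*eps^2))
sigma^2 = 1.05^2 = 1.1025
n*eps^2 = 588 * 0.65^2 = 588 * 0.4225 = 248.43
sigma^2/(n*eps^2) = 1.1025 / 248.43 = 3/676 ≈ 0.00443787

0.004438


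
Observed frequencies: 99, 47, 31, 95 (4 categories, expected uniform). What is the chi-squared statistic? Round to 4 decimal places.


chi2 = sum((O-E)^2/E), E = total/4
total = 272, E = 272/4 = 68
(99 - 68)^2 / 68 = 961 / 68 = 961/68 ≈ 14.132353
(47 - 68)^2 / 68 = 441 / 68 = 441/68 ≈ 6.485294
(31 - 68)^2 / 68 = 1369 / 68 = 1369/68 ≈ 20.132353
(95 - 68)^2 / 68 = 729 / 68 = 729/68 ≈ 10.720588
chi2 = 875/17 ≈ 51.470588

51.4706


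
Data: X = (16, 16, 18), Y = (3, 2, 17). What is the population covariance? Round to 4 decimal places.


Cov = (1/n)*sum((xi-xbar)(yi-ybar))
n = 3, xbar = 50/3 ≈ 16.666667, ybar = 22/3 ≈ 7.333333
sum((xi-xbar)(yi-ybar)) = 58/3 ≈ 19.333333
Cov = 19.333333 / 3 = 58/9 ≈ 6.444444

6.4444


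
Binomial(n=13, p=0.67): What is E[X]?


E[X] = n*p = 13 * 0.67 = 8.71

8.71


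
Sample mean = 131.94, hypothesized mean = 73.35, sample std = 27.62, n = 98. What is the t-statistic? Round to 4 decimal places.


t = (xbar - mu0) / (s/sqrt(n))
xbar - mu0 = 131.94 - 73.35 = 58.59
sqrt(98) ≈ 9.89949494
s/sqrt(n) = 27.62 / 9.89949494 ≈ 2.79004133
t = 58.59 / 2.79004133 ≈ 20.999689

20.9997


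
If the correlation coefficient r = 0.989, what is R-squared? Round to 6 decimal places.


R^2 = r^2 = (0.989)^2 = 0.978121

0.978121


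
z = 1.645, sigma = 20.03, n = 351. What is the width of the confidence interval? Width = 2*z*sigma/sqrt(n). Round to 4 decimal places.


width = 2*z*sigma/sqrt(n)
2*z*sigma = 2 * 1.645 * 20.03 = 65.8987
sqrt(351) ≈ 18.734994
width = 65.8987 / 18.734994 ≈ 3.517412

3.5174


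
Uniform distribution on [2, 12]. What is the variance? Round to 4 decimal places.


Var = (b-a)^2 / 12
(b-a)^2 = (12 - 2)^2 = 100
Var = 100/12 ≈ 8.333333

8.3333


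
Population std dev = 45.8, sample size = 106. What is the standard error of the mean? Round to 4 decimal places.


SE = sigma / sqrt(n)
sqrt(106) ≈ 10.295630
SE = 45.8 / 10.295630 ≈ 4.448489

4.4485


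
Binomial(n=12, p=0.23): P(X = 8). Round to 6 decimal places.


P = C(n,k) * p^k * (1-p)^(n-k)
C(12,8) = 495
p^k = 0.23^8 ≈ 0.000007831099
(1-p)^(n-k) = 0.77^4 ≈ 0.3515304
P = 495 * 0.000007831099 * 0.3515304 ≈ 0.001363

0.001363


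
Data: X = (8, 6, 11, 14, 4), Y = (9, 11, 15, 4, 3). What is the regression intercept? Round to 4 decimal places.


a = ybar - b*xbar, where b = sum((xi-xbar)(yi-ybar)) / sum((xi-xbar)^2)
n = 5, xbar = 43/5 = 8.6, ybar = 42/5 = 8.4
Sxy = sum((xi-xbar)(yi-ybar)) = 9.8
Sxx = sum((xi-xbar)^2) = 63.2
b = Sxy / Sxx = 49/316 ≈ 0.155063
a = 8.4 - 0.155063 * 8.6 = 2233/316 ≈ 7.066456

7.0665


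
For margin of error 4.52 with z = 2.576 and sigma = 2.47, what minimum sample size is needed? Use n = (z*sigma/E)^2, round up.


z*sigma/E = 2.576 * 2.47 / 4.52 ≈ 1.407681
(z*sigma/E)^2 ≈ 1.981567
round up: n = 2

2


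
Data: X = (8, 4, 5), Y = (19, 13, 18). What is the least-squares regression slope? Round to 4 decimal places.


b = sum((xi-xbar)(yi-ybar)) / sum((xi-xbar)^2)
n = 3, xbar = 17/3 ≈ 5.666667, ybar = 50/3 ≈ 16.666667
Sxy = sum((xi-xbar)(yi-ybar)) = 32/3 ≈ 10.666667
Sxx = sum((xi-xbar)^2) = 26/3 ≈ 8.666667
b = Sxy / Sxx = 16/13 ≈ 1.230769

1.2308


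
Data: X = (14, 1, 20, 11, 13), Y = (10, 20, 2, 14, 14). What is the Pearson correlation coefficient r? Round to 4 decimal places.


r = sum((xi-xbar)(yi-ybar)) / sqrt(sum((xi-xbar)^2) * sum((yi-ybar)^2))
n = 5, xbar = 59/5 = 11.8, ybar = 60/5 = 12
Sxy = sum((xi-xbar)(yi-ybar)) = -172
Sxx = sum((xi-xbar)^2) = 190.8
Syy = sum((yi-ybar)^2) = 176
sqrt(Sxx*Syy) ≈ 183.250648
r = Sxy / sqrt(Sxx*Syy) = -172 / 183.250648 ≈ -0.938605

-0.9386


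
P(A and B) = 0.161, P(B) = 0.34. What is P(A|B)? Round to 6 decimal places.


P(A|B) = P(A and B) / P(B) = 0.161 / 0.34 = 161/340 ≈ 0.47352941

0.473529


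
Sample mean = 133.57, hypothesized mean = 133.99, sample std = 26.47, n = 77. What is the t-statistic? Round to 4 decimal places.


t = (xbar - mu0) / (s/sqrt(n))
xbar - mu0 = 133.57 - 133.99 = -0.42
sqrt(77) ≈ 8.77496439
s/sqrt(n) = 26.47 / 8.77496439 ≈ 3.01653646
t = -0.42 / 3.01653646 ≈ -0.139233

-0.1392


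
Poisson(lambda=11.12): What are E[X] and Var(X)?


E[X] = Var(X) = lambda = 11.12

11.12, 11.12


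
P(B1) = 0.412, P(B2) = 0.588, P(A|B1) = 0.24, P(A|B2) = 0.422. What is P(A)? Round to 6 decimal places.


P(A) = P(A|B1)*P(B1) + P(A|B2)*P(B2)
P(A|B1)*P(B1) = 0.24 * 0.412 = 0.09888
P(A|B2)*P(B2) = 0.422 * 0.588 = 0.248136
P(A) = 0.09888 + 0.248136 = 0.347016

0.347016


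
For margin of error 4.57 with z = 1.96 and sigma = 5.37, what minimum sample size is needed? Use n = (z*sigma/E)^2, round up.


z*sigma/E = 1.96 * 5.37 / 4.57 ≈ 2.303107
(z*sigma/E)^2 ≈ 5.304303
round up: n = 6

6


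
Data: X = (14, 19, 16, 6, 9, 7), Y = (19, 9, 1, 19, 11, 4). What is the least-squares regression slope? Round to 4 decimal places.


b = sum((xi-xbar)(yi-ybar)) / sum((xi-xbar)^2)
n = 6, xbar = 71/6 ≈ 11.833333, ybar = 63/6 = 10.5
Sxy = sum((xi-xbar)(yi-ybar)) = -51.5
Sxx = sum((xi-xbar)^2) = 833/6 ≈ 138.833333
b = Sxy / Sxx = -309/833 ≈ -0.370948

-0.3709


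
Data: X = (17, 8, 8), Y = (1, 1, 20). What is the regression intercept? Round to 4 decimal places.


a = ybar - b*xbar, where b = sum((xi-xbar)(yi-ybar)) / sum((xi-xbar)^2)
n = 3, xbar = 33/3 = 11, ybar = 22/3 ≈ 7.333333
Sxy = sum((xi-xbar)(yi-ybar)) = -57
Sxx = sum((xi-xbar)^2) = 54
b = Sxy / Sxx = -19/18 ≈ -1.055556
a = 7.333333 - (-1.055556) * 11 = 341/18 ≈ 18.944444

18.9444


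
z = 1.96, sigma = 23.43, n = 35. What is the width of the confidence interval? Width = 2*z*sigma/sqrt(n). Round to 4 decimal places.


width = 2*z*sigma/sqrt(n)
2*z*sigma = 2 * 1.96 * 23.43 = 91.8456
sqrt(35) ≈ 5.916080
width = 91.8456 / 5.916080 ≈ 15.524740

15.5247


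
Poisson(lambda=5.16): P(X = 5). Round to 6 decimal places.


P = e^(-lam) * lam^k / k!
e^(-5.16) ≈ 0.005741700
lam^k = 5.16^5 ≈ 3658.040489
k! = 5! = 120
P = 0.005741700 * 3658.040489 / 120 ≈ 0.175028

0.175028


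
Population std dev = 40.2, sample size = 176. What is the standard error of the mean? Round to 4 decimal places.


SE = sigma / sqrt(n)
sqrt(176) ≈ 13.266499
SE = 40.2 / 13.266499 ≈ 3.030189

3.0302


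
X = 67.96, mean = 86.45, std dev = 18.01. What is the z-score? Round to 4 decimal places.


z = (X - mu) / sigma
X - mu = 67.96 - 86.45 = -18.49
z = -18.49 / 18.01 = -1849/1801 ≈ -1.026652

-1.0267


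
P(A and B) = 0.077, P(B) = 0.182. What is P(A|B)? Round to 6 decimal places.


P(A|B) = P(A and B) / P(B) = 0.077 / 0.182 = 11/26 ≈ 0.42307692

0.423077


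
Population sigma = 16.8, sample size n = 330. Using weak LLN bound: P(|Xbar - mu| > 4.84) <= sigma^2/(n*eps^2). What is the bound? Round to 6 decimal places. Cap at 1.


bound = min(1, sigma^2/(n*eps^2))
sigma^2 = 16.8^2 = 282.24
n*eps^2 = 330 * 4.84^2 = 330 * 23.4256 = 7730.448
sigma^2/(n*eps^2) = 282.24 / 7730.448 ≈ 0.03651017

0.036510


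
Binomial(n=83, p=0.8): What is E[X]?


E[X] = n*p = 83 * 0.8 = 66.4

66.4


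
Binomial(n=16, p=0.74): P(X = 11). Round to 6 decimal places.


P = C(n,k) * p^k * (1-p)^(n-k)
C(16,11) = 4368
p^k = 0.74^11 ≈ 0.03643753
(1-p)^(n-k) = 0.26^5 ≈ 0.001188138
P = 4368 * 0.03643753 * 0.001188138 ≈ 0.189103

0.189103


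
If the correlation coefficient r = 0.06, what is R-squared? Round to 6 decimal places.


R^2 = r^2 = (0.06)^2 = 0.0036

0.003600


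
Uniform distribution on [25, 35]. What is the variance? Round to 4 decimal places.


Var = (b-a)^2 / 12
(b-a)^2 = (35 - 25)^2 = 100
Var = 100/12 ≈ 8.333333

8.3333


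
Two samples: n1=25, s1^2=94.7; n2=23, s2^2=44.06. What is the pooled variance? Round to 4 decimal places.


sp^2 = ((n1-1)*s1^2 + (n2-1)*s2^2)/(n1+n2-2)
(n1-1)*s1^2 = 24 * 94.7 = 2272.8
(n2-1)*s2^2 = 22 * 44.06 = 969.32
numerator = 2272.8 + 969.32 = 3242.12
n1+n2-2 = 46
sp^2 = 3242.12 / 46 = 81053/1150 ≈ 70.480870

70.4809


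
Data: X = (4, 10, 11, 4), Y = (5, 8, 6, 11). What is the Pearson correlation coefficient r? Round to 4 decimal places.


r = sum((xi-xbar)(yi-ybar)) / sqrt(sum((xi-xbar)^2) * sum((yi-ybar)^2))
n = 4, xbar = 29/4 = 7.25, ybar = 30/4 = 7.5
Sxy = sum((xi-xbar)(yi-ybar)) = -7.5
Sxx = sum((xi-xbar)^2) = 42.75
Syy = sum((yi-ybar)^2) = 21
sqrt(Sxx*Syy) ≈ 29.962477
r = Sxy / sqrt(Sxx*Syy) = -7.5 / 29.962477 ≈ -0.250313

-0.2503


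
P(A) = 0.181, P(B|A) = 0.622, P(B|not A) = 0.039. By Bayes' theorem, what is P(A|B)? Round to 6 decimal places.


P(A|B) = P(B|A)*P(A) / P(B), P(B) = P(B|A)*P(A) + P(B|not A)*P(not A)
P(B|A)*P(A) = 0.622 * 0.181 = 0.112582
P(B|not A)*P(not A) = 0.039 * 0.819 = 0.031941
P(B) = 0.112582 + 0.031941 = 0.144523
P(A|B) = 0.112582 / 0.144523 ≈ 0.77899020

0.778990


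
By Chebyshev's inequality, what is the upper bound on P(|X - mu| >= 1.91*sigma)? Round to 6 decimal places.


P <= 1/k^2
k^2 = 1.91^2 = 3.6481
1/k^2 = 1 / 3.6481 ≈ 0.27411529

0.274115


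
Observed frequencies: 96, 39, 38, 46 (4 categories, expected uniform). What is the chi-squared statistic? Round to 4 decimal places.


chi2 = sum((O-E)^2/E), E = total/4
total = 219, E = 219/4 = 54.75
(96 - 54.75)^2 / 54.75 = 1701.5625 / 54.75 = 9075/292 ≈ 31.078767
(39 - 54.75)^2 / 54.75 = 248.0625 / 54.75 = 1323/292 ≈ 4.530822
(38 - 54.75)^2 / 54.75 = 280.5625 / 54.75 = 4489/876 ≈ 5.124429
(46 - 54.75)^2 / 54.75 = 76.5625 / 54.75 = 1225/876 ≈ 1.398402
chi2 = 9227/219 ≈ 42.132420

42.1324


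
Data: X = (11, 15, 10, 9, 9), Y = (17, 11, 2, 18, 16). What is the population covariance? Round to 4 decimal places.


Cov = (1/n)*sum((xi-xbar)(yi-ybar))
n = 5, xbar = 54/5 = 10.8, ybar = 64/5 = 12.8
sum((xi-xbar)(yi-ybar)) = -13.2
Cov = -13.2 / 5 = -2.64

-2.6400


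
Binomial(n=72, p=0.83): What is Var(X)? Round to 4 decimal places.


Var = n*p*(1-p) = 72 * 0.83 * 0.17 = 10.1592

10.1592


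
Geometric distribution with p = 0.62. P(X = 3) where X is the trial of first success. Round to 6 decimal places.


P = (1-p)^(k-1) * p
(1-p)^(k-1) = 0.38^2 = 0.1444
P = 0.1444 * 0.62 = 0.089528

0.089528


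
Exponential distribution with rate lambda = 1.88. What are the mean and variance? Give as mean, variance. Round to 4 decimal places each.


mean = 1/lam, var = 1/lam^2
mean = 1 / 1.88 = 25/47 ≈ 0.531915
lam^2 = 1.88^2 = 3.5344
var = 1 / 3.5344 = 625/2209 ≈ 0.282933

0.5319, 0.2829


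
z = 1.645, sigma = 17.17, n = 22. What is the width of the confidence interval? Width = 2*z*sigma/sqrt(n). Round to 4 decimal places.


width = 2*z*sigma/sqrt(n)
2*z*sigma = 2 * 1.645 * 17.17 = 56.4893
sqrt(22) ≈ 4.690416
width = 56.4893 / 4.690416 ≈ 12.043559

12.0436


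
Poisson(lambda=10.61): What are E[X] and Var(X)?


E[X] = Var(X) = lambda = 10.61

10.61, 10.61


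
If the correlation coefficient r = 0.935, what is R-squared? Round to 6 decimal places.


R^2 = r^2 = (0.935)^2 = 0.874225

0.874225


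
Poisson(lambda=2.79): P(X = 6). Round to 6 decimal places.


P = e^(-lam) * lam^k / k!
e^(-2.79) ≈ 0.06142121
lam^k = 2.79^6 ≈ 471.655844
k! = 6! = 720
P = 0.06142121 * 471.655844 / 720 ≈ 0.040236

0.040236


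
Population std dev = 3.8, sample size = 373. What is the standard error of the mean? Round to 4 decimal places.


SE = sigma / sqrt(n)
sqrt(373) ≈ 19.313208
SE = 3.8 / 19.313208 ≈ 0.196757

0.1968


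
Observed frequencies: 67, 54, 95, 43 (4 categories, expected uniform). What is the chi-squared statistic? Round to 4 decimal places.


chi2 = sum((O-E)^2/E), E = total/4
total = 259, E = 259/4 = 64.75
(67 - 64.75)^2 / 64.75 = 5.0625 / 64.75 = 81/1036 ≈ 0.078185
(54 - 64.75)^2 / 64.75 = 115.5625 / 64.75 = 1849/1036 ≈ 1.784749
(95 - 64.75)^2 / 64.75 = 915.0625 / 64.75 = 14641/1036 ≈ 14.132239
(43 - 64.75)^2 / 64.75 = 473.0625 / 64.75 = 7569/1036 ≈ 7.305985
chi2 = 6035/259 ≈ 23.301158

23.3012


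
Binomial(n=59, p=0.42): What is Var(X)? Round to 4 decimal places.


Var = n*p*(1-p) = 59 * 0.42 * 0.58 = 14.3724

14.3724


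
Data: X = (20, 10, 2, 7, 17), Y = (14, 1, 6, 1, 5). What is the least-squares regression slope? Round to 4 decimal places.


b = sum((xi-xbar)(yi-ybar)) / sum((xi-xbar)^2)
n = 5, xbar = 56/5 = 11.2, ybar = 27/5 = 5.4
Sxy = sum((xi-xbar)(yi-ybar)) = 91.6
Sxx = sum((xi-xbar)^2) = 214.8
b = Sxy / Sxx = 229/537 ≈ 0.426443

0.4264


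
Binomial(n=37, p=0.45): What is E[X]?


E[X] = n*p = 37 * 0.45 = 16.65

16.65


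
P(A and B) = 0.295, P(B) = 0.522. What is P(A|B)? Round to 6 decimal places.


P(A|B) = P(A and B) / P(B) = 0.295 / 0.522 = 295/522 ≈ 0.56513410

0.565134


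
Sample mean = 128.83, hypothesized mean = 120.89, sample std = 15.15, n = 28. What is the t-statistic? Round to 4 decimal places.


t = (xbar - mu0) / (s/sqrt(n))
xbar - mu0 = 128.83 - 120.89 = 7.94
sqrt(28) ≈ 5.29150262
s/sqrt(n) = 15.15 / 5.29150262 ≈ 2.86308088
t = 7.94 / 2.86308088 ≈ 2.773236

2.7732


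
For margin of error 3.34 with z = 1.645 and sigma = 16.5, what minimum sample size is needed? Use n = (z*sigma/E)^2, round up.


z*sigma/E = 1.645 * 16.5 / 3.34 = 10857/1336 ≈ 8.126497
(z*sigma/E)^2 ≈ 66.039954
round up: n = 67

67


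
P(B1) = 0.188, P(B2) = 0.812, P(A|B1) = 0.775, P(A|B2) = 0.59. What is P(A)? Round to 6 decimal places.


P(A) = P(A|B1)*P(B1) + P(A|B2)*P(B2)
P(A|B1)*P(B1) = 0.775 * 0.188 = 0.1457
P(A|B2)*P(B2) = 0.59 * 0.812 = 0.47908
P(A) = 0.1457 + 0.47908 = 0.62478

0.624780


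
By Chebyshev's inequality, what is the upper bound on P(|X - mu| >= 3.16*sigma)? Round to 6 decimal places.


P <= 1/k^2
k^2 = 3.16^2 = 9.9856
1/k^2 = 1 / 9.9856 = 625/6241 ≈ 0.10014421

0.100144


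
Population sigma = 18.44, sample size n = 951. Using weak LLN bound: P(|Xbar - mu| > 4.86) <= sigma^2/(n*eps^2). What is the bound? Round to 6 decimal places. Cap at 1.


bound = min(1, sigma^2/(n*eps^2))
sigma^2 = 18.44^2 = 340.0336
n*eps^2 = 951 * 4.86^2 = 951 * 23.6196 = 22462.2396
sigma^2/(n*eps^2) = 340.0336 / 22462.2396 ≈ 0.01513801

0.015138


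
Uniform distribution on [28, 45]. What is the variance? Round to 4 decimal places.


Var = (b-a)^2 / 12
(b-a)^2 = (45 - 28)^2 = 289
Var = 289/12 ≈ 24.083333

24.0833


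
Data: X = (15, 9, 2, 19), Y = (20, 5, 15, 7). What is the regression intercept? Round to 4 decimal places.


a = ybar - b*xbar, where b = sum((xi-xbar)(yi-ybar)) / sum((xi-xbar)^2)
n = 4, xbar = 45/4 = 11.25, ybar = 47/4 = 11.75
Sxy = sum((xi-xbar)(yi-ybar)) = -20.75
Sxx = sum((xi-xbar)^2) = 164.75
b = Sxy / Sxx = -83/659 ≈ -0.125948
a = 11.75 - (-0.125948) * 11.25 = 8677/659 ≈ 13.166920

13.1669


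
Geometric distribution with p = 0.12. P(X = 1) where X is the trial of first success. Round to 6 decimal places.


P = (1-p)^(k-1) * p
(1-p)^(k-1) = 0.88^0 = 1
P = 1 * 0.12 = 0.12

0.120000


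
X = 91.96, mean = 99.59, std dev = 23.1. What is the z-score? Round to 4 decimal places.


z = (X - mu) / sigma
X - mu = 91.96 - 99.59 = -7.63
z = -7.63 / 23.1 = -109/330 ≈ -0.330303

-0.3303


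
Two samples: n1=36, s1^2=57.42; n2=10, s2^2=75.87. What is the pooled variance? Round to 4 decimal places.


sp^2 = ((n1-1)*s1^2 + (n2-1)*s2^2)/(n1+n2-2)
(n1-1)*s1^2 = 35 * 57.42 = 2009.7
(n2-1)*s2^2 = 9 * 75.87 = 682.83
numerator = 2009.7 + 682.83 = 2692.53
n1+n2-2 = 44
sp^2 = 2692.53 / 44 = 269253/4400 ≈ 61.193864

61.1939


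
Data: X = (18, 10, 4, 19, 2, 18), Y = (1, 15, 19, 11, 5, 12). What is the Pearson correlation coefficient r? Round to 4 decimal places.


r = sum((xi-xbar)(yi-ybar)) / sqrt(sum((xi-xbar)^2) * sum((yi-ybar)^2))
n = 6, xbar = 71/6 ≈ 11.833333, ybar = 63/6 = 10.5
Sxy = sum((xi-xbar)(yi-ybar)) = -66.5
Sxx = sum((xi-xbar)^2) = 1733/6 ≈ 288.833333
Syy = sum((yi-ybar)^2) = 215.5
sqrt(Sxx*Syy) ≈ 249.486640
r = Sxy / sqrt(Sxx*Syy) = -66.5 / 249.486640 ≈ -0.266547

-0.2665


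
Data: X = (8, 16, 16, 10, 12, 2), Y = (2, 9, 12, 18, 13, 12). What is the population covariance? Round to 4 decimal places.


Cov = (1/n)*sum((xi-xbar)(yi-ybar))
n = 6, xbar = 64/6 = 32/3 ≈ 10.666667, ybar = 66/6 = 11
sum((xi-xbar)(yi-ybar)) = 8
Cov = 8 / 6 = 4/3 ≈ 1.333333

1.3333


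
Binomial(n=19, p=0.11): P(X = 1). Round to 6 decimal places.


P = C(n,k) * p^k * (1-p)^(n-k)
C(19,1) = 19
p^k = 0.11^1 = 0.11
(1-p)^(n-k) = 0.89^18 ≈ 0.1227496
P = 19 * 0.11 * 0.1227496 ≈ 0.256547

0.256547


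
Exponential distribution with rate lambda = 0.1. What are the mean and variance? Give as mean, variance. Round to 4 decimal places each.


mean = 1/lam, var = 1/lam^2
mean = 1 / 0.1 = 10
lam^2 = 0.1^2 = 0.01
var = 1 / 0.01 = 100

10.0000, 100.0000


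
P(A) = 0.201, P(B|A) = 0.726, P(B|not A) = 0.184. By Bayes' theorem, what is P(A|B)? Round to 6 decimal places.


P(A|B) = P(B|A)*P(A) / P(B), P(B) = P(B|A)*P(A) + P(B|not A)*P(not A)
P(B|A)*P(A) = 0.726 * 0.201 = 0.145926
P(B|not A)*P(not A) = 0.184 * 0.799 = 0.147016
P(B) = 0.145926 + 0.147016 = 0.292942
P(A|B) = 0.145926 / 0.292942 ≈ 0.49813956

0.498140


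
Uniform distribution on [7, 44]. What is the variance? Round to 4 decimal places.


Var = (b-a)^2 / 12
(b-a)^2 = (44 - 7)^2 = 1369
Var = 1369/12 ≈ 114.083333

114.0833


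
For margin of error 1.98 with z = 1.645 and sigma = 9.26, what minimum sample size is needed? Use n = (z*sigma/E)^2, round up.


z*sigma/E = 1.645 * 9.26 / 1.98 ≈ 7.693283
(z*sigma/E)^2 ≈ 59.186601
round up: n = 60

60


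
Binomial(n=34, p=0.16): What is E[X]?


E[X] = n*p = 34 * 0.16 = 5.44

5.44


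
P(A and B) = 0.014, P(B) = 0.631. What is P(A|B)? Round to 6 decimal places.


P(A|B) = P(A and B) / P(B) = 0.014 / 0.631 = 14/631 ≈ 0.02218700

0.022187


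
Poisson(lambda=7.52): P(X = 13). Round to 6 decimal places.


P = e^(-lam) * lam^k / k!
e^(-7.52) ≈ 0.0005421326
lam^k = 7.52^13 ≈ 245941562415.550466
k! = 13! = 6227020800
P = 0.0005421326 * 245941562415.550466 / 6227020800 ≈ 0.021412

0.021412


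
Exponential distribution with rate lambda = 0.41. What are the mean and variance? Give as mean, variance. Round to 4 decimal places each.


mean = 1/lam, var = 1/lam^2
mean = 1 / 0.41 = 100/41 ≈ 2.439024
lam^2 = 0.41^2 = 0.1681
var = 1 / 0.1681 = 10000/1681 ≈ 5.948840

2.4390, 5.9488


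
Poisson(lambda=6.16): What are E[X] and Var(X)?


E[X] = Var(X) = lambda = 6.16

6.16, 6.16


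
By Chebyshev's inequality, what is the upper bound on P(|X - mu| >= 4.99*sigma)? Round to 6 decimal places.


P <= 1/k^2
k^2 = 4.99^2 = 24.9001
1/k^2 = 1 / 24.9001 ≈ 0.04016048

0.040160


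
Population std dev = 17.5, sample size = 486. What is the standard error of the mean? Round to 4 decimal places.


SE = sigma / sqrt(n)
sqrt(486) ≈ 22.045408
SE = 17.5 / 22.045408 ≈ 0.793816

0.7938


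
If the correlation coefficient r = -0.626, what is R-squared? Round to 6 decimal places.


R^2 = r^2 = (-0.626)^2 = 0.391876

0.391876


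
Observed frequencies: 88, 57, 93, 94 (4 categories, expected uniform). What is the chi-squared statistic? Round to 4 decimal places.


chi2 = sum((O-E)^2/E), E = total/4
total = 332, E = 332/4 = 83
(88 - 83)^2 / 83 = 25 / 83 = 25/83 ≈ 0.301205
(57 - 83)^2 / 83 = 676 / 83 = 676/83 ≈ 8.144578
(93 - 83)^2 / 83 = 100 / 83 = 100/83 ≈ 1.204819
(94 - 83)^2 / 83 = 121 / 83 = 121/83 ≈ 1.457831
chi2 = 922/83 ≈ 11.108434

11.1084


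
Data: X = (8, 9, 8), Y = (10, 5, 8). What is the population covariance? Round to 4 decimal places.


Cov = (1/n)*sum((xi-xbar)(yi-ybar))
n = 3, xbar = 25/3 ≈ 8.333333, ybar = 23/3 ≈ 7.666667
sum((xi-xbar)(yi-ybar)) = -8/3 ≈ -2.666667
Cov = -2.666667 / 3 = -8/9 ≈ -0.888889

-0.8889


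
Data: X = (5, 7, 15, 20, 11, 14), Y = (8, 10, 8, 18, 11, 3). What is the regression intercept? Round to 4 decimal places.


a = ybar - b*xbar, where b = sum((xi-xbar)(yi-ybar)) / sum((xi-xbar)^2)
n = 6, xbar = 72/6 = 12, ybar = 58/6 = 29/3 ≈ 9.666667
Sxy = sum((xi-xbar)(yi-ybar)) = 57
Sxx = sum((xi-xbar)^2) = 152
b = Sxy / Sxx = 0.375
a = 9.666667 - 0.375 * 12 = 31/6 ≈ 5.166667

5.1667


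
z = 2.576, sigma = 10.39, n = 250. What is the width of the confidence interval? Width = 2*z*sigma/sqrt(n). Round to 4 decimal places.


width = 2*z*sigma/sqrt(n)
2*z*sigma = 2 * 2.576 * 10.39 = 53.52928
sqrt(250) ≈ 15.811388
width = 53.52928 / 15.811388 ≈ 3.385489

3.3855


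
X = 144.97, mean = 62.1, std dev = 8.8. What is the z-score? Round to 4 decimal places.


z = (X - mu) / sigma
X - mu = 144.97 - 62.1 = 82.87
z = 82.87 / 8.8 = 8287/880 ≈ 9.417045

9.4170


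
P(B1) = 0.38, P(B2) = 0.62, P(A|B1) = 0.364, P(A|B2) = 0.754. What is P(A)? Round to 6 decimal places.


P(A) = P(A|B1)*P(B1) + P(A|B2)*P(B2)
P(A|B1)*P(B1) = 0.364 * 0.38 = 0.13832
P(A|B2)*P(B2) = 0.754 * 0.62 = 0.46748
P(A) = 0.13832 + 0.46748 = 0.6058

0.605800


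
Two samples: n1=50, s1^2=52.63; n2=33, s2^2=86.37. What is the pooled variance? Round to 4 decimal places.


sp^2 = ((n1-1)*s1^2 + (n2-1)*s2^2)/(n1+n2-2)
(n1-1)*s1^2 = 49 * 52.63 = 2578.87
(n2-1)*s2^2 = 32 * 86.37 = 2763.84
numerator = 2578.87 + 2763.84 = 5342.71
n1+n2-2 = 81
sp^2 = 5342.71 / 81 = 534271/8100 ≈ 65.959383

65.9594


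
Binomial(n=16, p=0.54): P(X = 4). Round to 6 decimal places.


P = C(n,k) * p^k * (1-p)^(n-k)
C(16,4) = 1820
p^k = 0.54^4 = 0.08503056
(1-p)^(n-k) = 0.46^12 ≈ 0.00008976230
P = 1820 * 0.08503056 * 0.00008976230 ≈ 0.013891

0.013891


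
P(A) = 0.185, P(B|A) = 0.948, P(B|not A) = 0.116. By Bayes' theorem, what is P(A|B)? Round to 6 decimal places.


P(A|B) = P(B|A)*P(A) / P(B), P(B) = P(B|A)*P(A) + P(B|not A)*P(not A)
P(B|A)*P(A) = 0.948 * 0.185 = 0.17538
P(B|not A)*P(not A) = 0.116 * 0.815 = 0.09454
P(B) = 0.17538 + 0.09454 = 0.26992
P(A|B) = 0.17538 / 0.26992 ≈ 0.64974807

0.649748


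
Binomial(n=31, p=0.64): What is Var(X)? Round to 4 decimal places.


Var = n*p*(1-p) = 31 * 0.64 * 0.36 = 7.1424

7.1424


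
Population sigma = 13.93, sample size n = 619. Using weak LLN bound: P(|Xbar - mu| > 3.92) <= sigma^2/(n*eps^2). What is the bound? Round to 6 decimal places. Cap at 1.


bound = min(1, sigma^2/(n*eps^2))
sigma^2 = 13.93^2 = 194.0449
n*eps^2 = 619 * 3.92^2 = 619 * 15.3664 = 9511.8016
sigma^2/(n*eps^2) = 194.0449 / 9511.8016 ≈ 0.02040044

0.020400


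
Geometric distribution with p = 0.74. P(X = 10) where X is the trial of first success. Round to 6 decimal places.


P = (1-p)^(k-1) * p
(1-p)^(k-1) = 0.26^9 ≈ 0.000005429504
P = 0.000005429504 * 0.74 ≈ 0.000004017833

0.000004


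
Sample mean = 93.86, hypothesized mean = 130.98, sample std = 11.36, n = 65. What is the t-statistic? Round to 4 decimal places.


t = (xbar - mu0) / (s/sqrt(n))
xbar - mu0 = 93.86 - 130.98 = -37.12
sqrt(65) ≈ 8.06225775
s/sqrt(n) = 11.36 / 8.06225775 ≈ 1.40903458
t = -37.12 / 1.40903458 ≈ -26.344279

-26.3443


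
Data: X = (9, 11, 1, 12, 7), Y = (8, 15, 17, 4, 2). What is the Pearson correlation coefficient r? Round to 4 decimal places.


r = sum((xi-xbar)(yi-ybar)) / sqrt(sum((xi-xbar)^2) * sum((yi-ybar)^2))
n = 5, xbar = 40/5 = 8, ybar = 46/5 = 9.2
Sxy = sum((xi-xbar)(yi-ybar)) = -52
Sxx = sum((xi-xbar)^2) = 76
Syy = sum((yi-ybar)^2) = 174.8
sqrt(Sxx*Syy) ≈ 115.259707
r = Sxy / sqrt(Sxx*Syy) = -52 / 115.259707 ≈ -0.451155

-0.4512


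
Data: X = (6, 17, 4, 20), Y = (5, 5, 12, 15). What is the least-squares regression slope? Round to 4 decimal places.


b = sum((xi-xbar)(yi-ybar)) / sum((xi-xbar)^2)
n = 4, xbar = 47/4 = 11.75, ybar = 37/4 = 9.25
Sxy = sum((xi-xbar)(yi-ybar)) = 28.25
Sxx = sum((xi-xbar)^2) = 188.75
b = Sxy / Sxx = 113/755 ≈ 0.149669

0.1497


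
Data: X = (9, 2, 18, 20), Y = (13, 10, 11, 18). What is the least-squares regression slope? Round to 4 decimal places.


b = sum((xi-xbar)(yi-ybar)) / sum((xi-xbar)^2)
n = 4, xbar = 49/4 = 12.25, ybar = 52/4 = 13
Sxy = sum((xi-xbar)(yi-ybar)) = 58
Sxx = sum((xi-xbar)^2) = 208.75
b = Sxy / Sxx = 232/835 ≈ 0.277844

0.2778


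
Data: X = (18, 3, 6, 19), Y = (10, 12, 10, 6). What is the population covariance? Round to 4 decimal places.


Cov = (1/n)*sum((xi-xbar)(yi-ybar))
n = 4, xbar = 46/4 = 11.5, ybar = 38/4 = 9.5
sum((xi-xbar)(yi-ybar)) = -47
Cov = -47 / 4 = -11.75

-11.7500


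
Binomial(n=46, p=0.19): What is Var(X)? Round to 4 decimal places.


Var = n*p*(1-p) = 46 * 0.19 * 0.81 = 7.0794

7.0794


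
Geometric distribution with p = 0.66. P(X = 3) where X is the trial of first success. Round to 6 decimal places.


P = (1-p)^(k-1) * p
(1-p)^(k-1) = 0.34^2 = 0.1156
P = 0.1156 * 0.66 = 0.076296

0.076296


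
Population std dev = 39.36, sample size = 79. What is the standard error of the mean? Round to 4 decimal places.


SE = sigma / sqrt(n)
sqrt(79) ≈ 8.888194
SE = 39.36 / 8.888194 ≈ 4.428346

4.4283


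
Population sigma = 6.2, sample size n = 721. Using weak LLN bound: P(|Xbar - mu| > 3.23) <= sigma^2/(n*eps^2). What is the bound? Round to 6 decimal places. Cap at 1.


bound = min(1, sigma^2/(n*eps^2))
sigma^2 = 6.2^2 = 38.44
n*eps^2 = 721 * 3.23^2 = 721 * 10.4329 = 7522.1209
sigma^2/(n*eps^2) = 38.44 / 7522.1209 ≈ 0.00511026

0.005110


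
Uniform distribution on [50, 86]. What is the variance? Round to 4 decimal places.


Var = (b-a)^2 / 12
(b-a)^2 = (86 - 50)^2 = 1296
Var = 1296/12 = 108

108.0000


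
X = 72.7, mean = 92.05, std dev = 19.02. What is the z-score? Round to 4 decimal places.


z = (X - mu) / sigma
X - mu = 72.7 - 92.05 = -19.35
z = -19.35 / 19.02 = -645/634 ≈ -1.017350

-1.0174


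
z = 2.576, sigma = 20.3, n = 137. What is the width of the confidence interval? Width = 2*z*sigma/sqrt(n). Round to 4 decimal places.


width = 2*z*sigma/sqrt(n)
2*z*sigma = 2 * 2.576 * 20.3 = 104.5856
sqrt(137) ≈ 11.704700
width = 104.5856 / 11.704700 ≈ 8.935351

8.9354


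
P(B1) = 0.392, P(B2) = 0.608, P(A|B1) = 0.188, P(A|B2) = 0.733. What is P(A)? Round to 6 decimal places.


P(A) = P(A|B1)*P(B1) + P(A|B2)*P(B2)
P(A|B1)*P(B1) = 0.188 * 0.392 = 0.073696
P(A|B2)*P(B2) = 0.733 * 0.608 = 0.445664
P(A) = 0.073696 + 0.445664 = 0.51936

0.519360


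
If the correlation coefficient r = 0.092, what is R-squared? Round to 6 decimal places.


R^2 = r^2 = (0.092)^2 = 0.008464

0.008464


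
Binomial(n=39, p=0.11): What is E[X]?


E[X] = n*p = 39 * 0.11 = 4.29

4.29


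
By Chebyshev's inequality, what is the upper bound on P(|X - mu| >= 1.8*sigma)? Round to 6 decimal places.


P <= 1/k^2
k^2 = 1.8^2 = 3.24
1/k^2 = 1 / 3.24 = 25/81 ≈ 0.30864198

0.308642


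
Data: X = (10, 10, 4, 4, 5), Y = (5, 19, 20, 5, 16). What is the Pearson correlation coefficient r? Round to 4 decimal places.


r = sum((xi-xbar)(yi-ybar)) / sqrt(sum((xi-xbar)^2) * sum((yi-ybar)^2))
n = 5, xbar = 33/5 = 6.6, ybar = 65/5 = 13
Sxy = sum((xi-xbar)(yi-ybar)) = -9
Sxx = sum((xi-xbar)^2) = 39.2
Syy = sum((yi-ybar)^2) = 222
sqrt(Sxx*Syy) ≈ 93.286655
r = Sxy / sqrt(Sxx*Syy) = -9 / 93.286655 ≈ -0.096477

-0.0965


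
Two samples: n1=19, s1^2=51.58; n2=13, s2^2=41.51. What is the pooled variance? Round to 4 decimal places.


sp^2 = ((n1-1)*s1^2 + (n2-1)*s2^2)/(n1+n2-2)
(n1-1)*s1^2 = 18 * 51.58 = 928.44
(n2-1)*s2^2 = 12 * 41.51 = 498.12
numerator = 928.44 + 498.12 = 1426.56
n1+n2-2 = 30
sp^2 = 1426.56 / 30 = 47.552

47.5520


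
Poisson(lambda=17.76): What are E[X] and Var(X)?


E[X] = Var(X) = lambda = 17.76

17.76, 17.76


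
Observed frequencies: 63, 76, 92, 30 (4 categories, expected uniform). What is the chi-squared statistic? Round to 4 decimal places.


chi2 = sum((O-E)^2/E), E = total/4
total = 261, E = 261/4 = 65.25
(63 - 65.25)^2 / 65.25 = 5.0625 / 65.25 = 9/116 ≈ 0.077586
(76 - 65.25)^2 / 65.25 = 115.5625 / 65.25 = 1849/1044 ≈ 1.771073
(92 - 65.25)^2 / 65.25 = 715.5625 / 65.25 = 11449/1044 ≈ 10.966475
(30 - 65.25)^2 / 65.25 = 1242.5625 / 65.25 = 2209/116 ≈ 19.043103
chi2 = 8315/261 ≈ 31.858238

31.8582


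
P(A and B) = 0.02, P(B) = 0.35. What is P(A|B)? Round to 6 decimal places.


P(A|B) = P(A and B) / P(B) = 0.02 / 0.35 = 2/35 ≈ 0.05714286

0.057143


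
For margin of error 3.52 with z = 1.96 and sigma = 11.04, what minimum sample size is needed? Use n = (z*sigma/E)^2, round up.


z*sigma/E = 1.96 * 11.04 / 3.52 = 3381/550 ≈ 6.147273
(z*sigma/E)^2 ≈ 37.788962
round up: n = 38

38


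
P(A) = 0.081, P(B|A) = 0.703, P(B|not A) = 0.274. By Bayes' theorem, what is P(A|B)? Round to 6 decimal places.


P(A|B) = P(B|A)*P(A) / P(B), P(B) = P(B|A)*P(A) + P(B|not A)*P(not A)
P(B|A)*P(A) = 0.703 * 0.081 = 0.056943
P(B|not A)*P(not A) = 0.274 * 0.919 = 0.251806
P(B) = 0.056943 + 0.251806 = 0.308749
P(A|B) = 0.056943 / 0.308749 ≈ 0.18443137

0.184431


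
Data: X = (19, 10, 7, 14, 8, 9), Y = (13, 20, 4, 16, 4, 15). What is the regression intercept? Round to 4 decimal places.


a = ybar - b*xbar, where b = sum((xi-xbar)(yi-ybar)) / sum((xi-xbar)^2)
n = 6, xbar = 67/6 ≈ 11.166667, ybar = 72/6 = 12
Sxy = sum((xi-xbar)(yi-ybar)) = 62
Sxx = sum((xi-xbar)^2) = 617/6 ≈ 102.833333
b = Sxy / Sxx = 372/617 ≈ 0.602917
a = 12 - 0.602917 * 11.166667 = 3250/617 ≈ 5.267423

5.2674


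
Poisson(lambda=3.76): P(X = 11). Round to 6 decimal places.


P = e^(-lam) * lam^k / k!
e^(-3.76) ≈ 0.02328374
lam^k = 3.76^11 ≈ 2123568.595858
k! = 11! = 39916800
P = 0.02328374 * 2123568.595858 / 39916800 ≈ 0.001239

0.001239


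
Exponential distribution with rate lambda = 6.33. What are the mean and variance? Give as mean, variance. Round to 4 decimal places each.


mean = 1/lam, var = 1/lam^2
mean = 1 / 6.33 = 100/633 ≈ 0.157978
lam^2 = 6.33^2 = 40.0689
var = 1 / 40.0689 ≈ 0.024957

0.1580, 0.0250


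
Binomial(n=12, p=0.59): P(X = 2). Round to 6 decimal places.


P = C(n,k) * p^k * (1-p)^(n-k)
C(12,2) = 66
p^k = 0.59^2 = 0.3481
(1-p)^(n-k) = 0.41^10 ≈ 0.0001342266
P = 66 * 0.3481 * 0.0001342266 ≈ 0.003084

0.003084


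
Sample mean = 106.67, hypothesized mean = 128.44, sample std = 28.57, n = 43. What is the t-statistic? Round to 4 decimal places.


t = (xbar - mu0) / (s/sqrt(n))
xbar - mu0 = 106.67 - 128.44 = -21.77
sqrt(43) ≈ 6.55743852
s/sqrt(n) = 28.57 / 6.55743852 ≈ 4.35688415
t = -21.77 / 4.35688415 ≈ -4.996690

-4.9967


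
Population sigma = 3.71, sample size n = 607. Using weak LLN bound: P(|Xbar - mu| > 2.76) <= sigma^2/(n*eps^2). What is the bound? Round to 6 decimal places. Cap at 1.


bound = min(1, sigma^2/(n*eps^2))
sigma^2 = 3.71^2 = 13.7641
n*eps^2 = 607 * 2.76^2 = 607 * 7.6176 = 4623.8832
sigma^2/(n*eps^2) = 13.7641 / 4623.8832 ≈ 0.00297674

0.002977


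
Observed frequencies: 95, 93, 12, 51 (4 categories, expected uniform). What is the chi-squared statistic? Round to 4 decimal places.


chi2 = sum((O-E)^2/E), E = total/4
total = 251, E = 251/4 = 62.75
(95 - 62.75)^2 / 62.75 = 1040.0625 / 62.75 = 16641/1004 ≈ 16.574701
(93 - 62.75)^2 / 62.75 = 915.0625 / 62.75 = 14641/1004 ≈ 14.582669
(12 - 62.75)^2 / 62.75 = 2575.5625 / 62.75 = 41209/1004 ≈ 41.044821
(51 - 62.75)^2 / 62.75 = 138.0625 / 62.75 = 2209/1004 ≈ 2.200199
chi2 = 18675/251 ≈ 74.402390

74.4024


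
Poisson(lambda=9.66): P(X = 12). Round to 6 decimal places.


P = e^(-lam) * lam^k / k!
e^(-9.66) ≈ 0.00006378452
lam^k = 9.66^12 ≈ 660276008135.724724
k! = 12! = 479001600
P = 0.00006378452 * 660276008135.724724 / 479001600 ≈ 0.087923

0.087923


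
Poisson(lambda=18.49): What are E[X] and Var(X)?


E[X] = Var(X) = lambda = 18.49

18.49, 18.49
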